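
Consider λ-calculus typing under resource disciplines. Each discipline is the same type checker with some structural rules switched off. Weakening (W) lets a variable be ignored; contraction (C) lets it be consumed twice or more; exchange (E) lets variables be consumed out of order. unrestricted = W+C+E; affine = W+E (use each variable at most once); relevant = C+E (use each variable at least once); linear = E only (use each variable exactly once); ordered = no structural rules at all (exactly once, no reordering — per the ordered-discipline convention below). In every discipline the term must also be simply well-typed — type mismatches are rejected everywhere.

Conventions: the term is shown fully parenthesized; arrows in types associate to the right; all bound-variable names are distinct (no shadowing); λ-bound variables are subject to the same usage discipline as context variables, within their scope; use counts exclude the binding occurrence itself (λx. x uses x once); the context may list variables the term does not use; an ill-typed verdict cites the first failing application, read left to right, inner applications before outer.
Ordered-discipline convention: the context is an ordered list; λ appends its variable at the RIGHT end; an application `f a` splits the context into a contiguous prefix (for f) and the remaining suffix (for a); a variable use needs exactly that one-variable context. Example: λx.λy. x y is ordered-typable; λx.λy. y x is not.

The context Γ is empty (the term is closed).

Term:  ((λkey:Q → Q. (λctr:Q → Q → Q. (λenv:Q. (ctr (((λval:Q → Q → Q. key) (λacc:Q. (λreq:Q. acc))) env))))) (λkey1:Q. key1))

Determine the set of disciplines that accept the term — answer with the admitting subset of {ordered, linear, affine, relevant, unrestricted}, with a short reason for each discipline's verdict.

admitted in: affine, unrestricted
variable uses: key (bound): 1×, ctr (bound): 1×, env (bound): 1×, val (bound): 0×, acc (bound): 1×, req (bound): 0×, key1 (bound): 1×
left-to-right use order: ctr, key, acc, env, key1
typing: the term checks, with type (Q → Q → Q) → Q → Q → Q
ordered: ✗ — val, req left unused
linear: ✗ — val, req left unused
affine: ✓ — none of key, ctr, env, val, acc, req, key1 used more than once
relevant: ✗ — val, req left unused
unrestricted: ✓ — simply typable at (Q → Q → Q) → Q → Q → Q; W, C, E all held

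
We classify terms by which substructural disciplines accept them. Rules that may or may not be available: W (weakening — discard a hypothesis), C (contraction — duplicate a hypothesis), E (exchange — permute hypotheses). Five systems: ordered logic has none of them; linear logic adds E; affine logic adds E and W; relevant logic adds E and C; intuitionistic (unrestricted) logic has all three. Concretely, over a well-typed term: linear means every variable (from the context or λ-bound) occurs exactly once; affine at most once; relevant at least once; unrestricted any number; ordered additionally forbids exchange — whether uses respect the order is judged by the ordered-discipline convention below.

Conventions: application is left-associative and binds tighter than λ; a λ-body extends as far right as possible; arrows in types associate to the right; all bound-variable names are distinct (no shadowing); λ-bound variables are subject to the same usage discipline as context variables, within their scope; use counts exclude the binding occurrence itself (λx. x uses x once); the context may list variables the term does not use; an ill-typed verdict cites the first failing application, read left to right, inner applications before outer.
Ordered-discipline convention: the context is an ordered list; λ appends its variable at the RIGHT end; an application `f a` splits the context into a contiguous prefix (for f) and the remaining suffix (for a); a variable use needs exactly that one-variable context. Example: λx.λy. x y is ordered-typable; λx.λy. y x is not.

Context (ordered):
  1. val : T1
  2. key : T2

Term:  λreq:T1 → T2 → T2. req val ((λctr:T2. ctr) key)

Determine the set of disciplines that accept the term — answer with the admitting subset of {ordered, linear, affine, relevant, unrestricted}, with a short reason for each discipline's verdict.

admitted in: linear, affine, relevant, unrestricted
counts: val=1; key=1; req (λ-bound)=1; ctr (λ-bound)=1
uses in reading order: req, val, ctr, key
typing: well-typed — term : (T1 → T2 → T2) → T2
ordered ✗ (no ordered split (uses run req, val, ctr, key))
linear ✓ (each of val, key, req, ctr used exactly once)
affine ✓ (no duplicate uses among val, key, req, ctr)
relevant ✓ (val, key, req, ctr: all used, weakening unneeded)
unrestricted ✓ (type-checks ((T1 → T2 → T2) → T2) and nothing is barred)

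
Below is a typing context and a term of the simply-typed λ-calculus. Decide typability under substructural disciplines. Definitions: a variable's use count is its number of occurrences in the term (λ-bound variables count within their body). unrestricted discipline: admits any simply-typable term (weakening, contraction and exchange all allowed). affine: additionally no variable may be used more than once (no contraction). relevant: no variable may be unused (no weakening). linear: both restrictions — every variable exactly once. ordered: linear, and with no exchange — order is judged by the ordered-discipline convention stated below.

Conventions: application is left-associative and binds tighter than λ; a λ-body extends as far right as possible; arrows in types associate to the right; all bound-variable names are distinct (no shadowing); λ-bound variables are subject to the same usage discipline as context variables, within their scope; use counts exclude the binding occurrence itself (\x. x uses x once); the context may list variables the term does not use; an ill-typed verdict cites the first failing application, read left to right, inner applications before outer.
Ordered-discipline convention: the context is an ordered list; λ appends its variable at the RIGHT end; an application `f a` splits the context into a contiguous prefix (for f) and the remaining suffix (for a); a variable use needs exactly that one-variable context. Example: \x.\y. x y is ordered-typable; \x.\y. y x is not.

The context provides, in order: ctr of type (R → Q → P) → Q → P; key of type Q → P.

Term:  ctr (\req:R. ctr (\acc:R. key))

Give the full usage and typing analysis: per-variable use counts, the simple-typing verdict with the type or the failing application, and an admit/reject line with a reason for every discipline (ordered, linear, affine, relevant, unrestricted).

counts: ctr=2; key=1; req (bound)=0; acc (bound)=0
left-to-right use order: ctr, ctr, key
typing: the term checks, with type Q → P
ordered: ✗ — repeated use of ctr ×2; req, acc left unused
linear: ✗ — repeated use of ctr ×2; req, acc left unused
affine: ✗ — repeated use of ctr ×2
relevant: ✗ — req, acc left unused
unrestricted: ✓ — type-checks (Q → P) and nothing is barred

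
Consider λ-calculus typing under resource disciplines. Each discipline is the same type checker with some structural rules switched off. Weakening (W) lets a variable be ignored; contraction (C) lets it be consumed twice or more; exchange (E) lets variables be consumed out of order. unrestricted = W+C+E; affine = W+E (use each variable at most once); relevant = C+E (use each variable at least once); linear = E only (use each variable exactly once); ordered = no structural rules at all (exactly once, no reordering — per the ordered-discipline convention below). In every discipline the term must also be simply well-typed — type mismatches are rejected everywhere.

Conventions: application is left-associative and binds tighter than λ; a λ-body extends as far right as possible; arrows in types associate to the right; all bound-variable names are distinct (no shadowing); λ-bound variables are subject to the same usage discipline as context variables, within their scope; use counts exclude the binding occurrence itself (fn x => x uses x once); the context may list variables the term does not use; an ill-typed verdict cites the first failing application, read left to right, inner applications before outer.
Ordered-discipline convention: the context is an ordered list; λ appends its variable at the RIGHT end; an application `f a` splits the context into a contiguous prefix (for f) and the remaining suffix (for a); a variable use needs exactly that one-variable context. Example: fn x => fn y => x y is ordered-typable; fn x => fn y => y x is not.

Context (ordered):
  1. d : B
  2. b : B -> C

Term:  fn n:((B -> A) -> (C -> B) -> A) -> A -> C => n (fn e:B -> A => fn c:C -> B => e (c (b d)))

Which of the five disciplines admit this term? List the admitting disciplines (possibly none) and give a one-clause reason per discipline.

admitted in: linear, affine, relevant, unrestricted
counts: d: 1; b: 1; n (bound): 1; e (bound): 1; c (bound): 1
order of uses: n, e, c, b, d
typing: well-typed at (((B -> A) -> (C -> B) -> A) -> A -> C) -> A -> C
ordered: ✗, needs exchange: uses follow n, e, c, b, d
linear: ✓, each of d, b, n, e, c used exactly once
affine: ✓, at most one use each (d, b, n, e, c)
relevant: ✓, d, b, n, e, c: all used, weakening unneeded
unrestricted: ✓, well-typed at (((B -> A) -> (C -> B) -> A) -> A -> C) -> A -> C; no restrictions here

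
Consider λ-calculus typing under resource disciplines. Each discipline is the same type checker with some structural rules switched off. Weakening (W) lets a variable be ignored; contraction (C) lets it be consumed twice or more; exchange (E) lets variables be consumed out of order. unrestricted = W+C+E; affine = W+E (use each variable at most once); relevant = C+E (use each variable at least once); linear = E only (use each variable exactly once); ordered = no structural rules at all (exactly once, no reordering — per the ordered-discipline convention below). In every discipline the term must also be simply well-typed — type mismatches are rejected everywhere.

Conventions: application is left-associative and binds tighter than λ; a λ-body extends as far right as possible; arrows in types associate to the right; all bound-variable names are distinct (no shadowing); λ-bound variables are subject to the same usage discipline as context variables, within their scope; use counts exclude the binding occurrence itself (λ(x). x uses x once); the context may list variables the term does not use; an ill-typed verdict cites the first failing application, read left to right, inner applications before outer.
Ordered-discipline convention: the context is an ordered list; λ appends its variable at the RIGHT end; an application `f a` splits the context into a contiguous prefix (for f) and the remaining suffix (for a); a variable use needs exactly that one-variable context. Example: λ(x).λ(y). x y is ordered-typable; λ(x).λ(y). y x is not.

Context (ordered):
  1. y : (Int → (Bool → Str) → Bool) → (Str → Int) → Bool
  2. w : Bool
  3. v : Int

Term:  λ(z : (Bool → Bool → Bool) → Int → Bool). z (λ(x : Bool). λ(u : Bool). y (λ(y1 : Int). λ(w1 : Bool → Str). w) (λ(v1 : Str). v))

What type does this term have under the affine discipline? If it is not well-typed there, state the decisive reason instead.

term : ((Bool → Bool → Bool) → Int → Bool) → Int → Bool
counts: y=1; w=1; v=1; z (λ-bound)=1; x (λ-bound)=0; u (λ-bound)=0; y1 (λ-bound)=0; w1 (λ-bound)=0; v1 (λ-bound)=0
use order (left to right): z, y, w, v
typing: well-typed at ((Bool → Bool → Bool) → Int → Bool) → Int → Bool
all disciplines: ordered ✗ | linear ✗ | affine ✓ | relevant ✗ | unrestricted ✓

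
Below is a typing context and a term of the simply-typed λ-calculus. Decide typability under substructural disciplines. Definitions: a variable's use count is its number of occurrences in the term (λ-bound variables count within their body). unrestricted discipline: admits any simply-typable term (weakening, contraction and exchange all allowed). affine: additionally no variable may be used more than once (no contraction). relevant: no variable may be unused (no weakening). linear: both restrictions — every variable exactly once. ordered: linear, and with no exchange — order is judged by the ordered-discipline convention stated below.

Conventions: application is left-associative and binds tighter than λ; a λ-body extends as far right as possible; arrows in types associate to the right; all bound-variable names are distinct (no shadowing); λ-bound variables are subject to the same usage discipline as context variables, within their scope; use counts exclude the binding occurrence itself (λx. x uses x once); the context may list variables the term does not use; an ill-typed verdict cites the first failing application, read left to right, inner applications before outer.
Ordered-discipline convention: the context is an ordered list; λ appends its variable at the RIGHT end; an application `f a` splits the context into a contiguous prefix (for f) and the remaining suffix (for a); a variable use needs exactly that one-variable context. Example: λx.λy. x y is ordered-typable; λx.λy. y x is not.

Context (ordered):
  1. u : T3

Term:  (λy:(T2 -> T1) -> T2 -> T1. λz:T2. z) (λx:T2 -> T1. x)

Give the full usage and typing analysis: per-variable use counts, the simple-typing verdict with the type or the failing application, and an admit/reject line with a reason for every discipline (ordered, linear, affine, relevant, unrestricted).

counts: u=0; y [bound]=0; z [bound]=1; x [bound]=1
use order (left to right): z, x
typing: well-typed — term : T2 -> T2
ordered: ✗, u, y never used (weakening)
linear: ✗, u, y never used (weakening)
affine: ✓, none of u, y, z, x used more than once
relevant: ✗, u, y never used (weakening)
unrestricted: ✓, typability at T2 -> T2 is all that's needed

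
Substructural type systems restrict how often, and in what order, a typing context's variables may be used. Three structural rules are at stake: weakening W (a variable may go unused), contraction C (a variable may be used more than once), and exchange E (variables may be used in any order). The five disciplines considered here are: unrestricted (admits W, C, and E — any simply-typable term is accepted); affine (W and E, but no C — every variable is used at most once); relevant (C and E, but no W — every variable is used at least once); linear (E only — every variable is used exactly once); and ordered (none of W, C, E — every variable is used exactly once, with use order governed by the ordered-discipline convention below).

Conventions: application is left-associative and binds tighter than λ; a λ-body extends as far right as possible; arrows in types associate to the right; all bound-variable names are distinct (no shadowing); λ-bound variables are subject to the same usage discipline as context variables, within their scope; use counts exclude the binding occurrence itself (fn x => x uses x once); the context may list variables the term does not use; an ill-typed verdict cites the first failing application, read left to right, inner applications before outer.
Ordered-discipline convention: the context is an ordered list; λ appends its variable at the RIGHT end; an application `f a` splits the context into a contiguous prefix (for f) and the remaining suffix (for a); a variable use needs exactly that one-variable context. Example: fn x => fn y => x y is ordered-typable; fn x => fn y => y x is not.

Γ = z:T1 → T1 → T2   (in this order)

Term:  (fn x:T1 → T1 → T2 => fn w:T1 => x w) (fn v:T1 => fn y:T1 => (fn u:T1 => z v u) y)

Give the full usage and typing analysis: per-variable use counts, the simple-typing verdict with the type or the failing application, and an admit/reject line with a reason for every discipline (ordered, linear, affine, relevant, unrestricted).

counts: z=1, x [bound]=1, w [bound]=1, v [bound]=1, y [bound]=1, u [bound]=1
left-to-right use order: x, w, z, v, u, y
typing: well-typed at T1 → T1 → T2
ordered: ✓, z, x, w, v, y, u once each; derivable with no W/C/E
linear: ✓, z, x, w, v, y, u: one use apiece
affine: ✓, at most one use each (z, x, w, v, y, u)
relevant: ✓, every one of z, x, w, v, y, u appears
unrestricted: ✓, well-typed at T1 → T1 → T2; no restrictions here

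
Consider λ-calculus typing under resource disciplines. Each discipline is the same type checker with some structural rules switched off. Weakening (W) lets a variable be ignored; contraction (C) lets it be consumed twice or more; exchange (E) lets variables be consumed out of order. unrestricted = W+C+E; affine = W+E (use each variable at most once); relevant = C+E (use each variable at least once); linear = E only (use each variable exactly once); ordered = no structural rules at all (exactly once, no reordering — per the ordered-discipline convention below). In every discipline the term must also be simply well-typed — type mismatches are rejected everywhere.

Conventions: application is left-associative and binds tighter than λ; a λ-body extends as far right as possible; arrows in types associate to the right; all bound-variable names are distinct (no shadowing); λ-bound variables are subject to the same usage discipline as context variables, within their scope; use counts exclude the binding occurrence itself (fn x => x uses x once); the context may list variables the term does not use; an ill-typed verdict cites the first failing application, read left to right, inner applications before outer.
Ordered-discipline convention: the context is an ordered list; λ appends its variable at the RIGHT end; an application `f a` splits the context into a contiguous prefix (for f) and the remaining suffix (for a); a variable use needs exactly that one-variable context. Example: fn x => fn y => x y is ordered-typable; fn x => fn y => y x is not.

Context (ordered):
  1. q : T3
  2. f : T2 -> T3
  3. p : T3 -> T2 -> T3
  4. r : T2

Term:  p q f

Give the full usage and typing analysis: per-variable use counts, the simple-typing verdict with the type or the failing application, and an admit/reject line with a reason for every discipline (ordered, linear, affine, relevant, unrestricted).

usage: q=1; f=1; p=1; r=0
use order (left to right): p, q, f
typing: ill-typed: an argument T2 -> T3 mismatches the expected T2
ordered ✗ (fails simple typing)
linear ✗ (a type mismatch blocks all five)
affine ✗ (the type mismatch rejects it)
relevant ✗ (not simply typable)
unrestricted ✗ (fails simple typing)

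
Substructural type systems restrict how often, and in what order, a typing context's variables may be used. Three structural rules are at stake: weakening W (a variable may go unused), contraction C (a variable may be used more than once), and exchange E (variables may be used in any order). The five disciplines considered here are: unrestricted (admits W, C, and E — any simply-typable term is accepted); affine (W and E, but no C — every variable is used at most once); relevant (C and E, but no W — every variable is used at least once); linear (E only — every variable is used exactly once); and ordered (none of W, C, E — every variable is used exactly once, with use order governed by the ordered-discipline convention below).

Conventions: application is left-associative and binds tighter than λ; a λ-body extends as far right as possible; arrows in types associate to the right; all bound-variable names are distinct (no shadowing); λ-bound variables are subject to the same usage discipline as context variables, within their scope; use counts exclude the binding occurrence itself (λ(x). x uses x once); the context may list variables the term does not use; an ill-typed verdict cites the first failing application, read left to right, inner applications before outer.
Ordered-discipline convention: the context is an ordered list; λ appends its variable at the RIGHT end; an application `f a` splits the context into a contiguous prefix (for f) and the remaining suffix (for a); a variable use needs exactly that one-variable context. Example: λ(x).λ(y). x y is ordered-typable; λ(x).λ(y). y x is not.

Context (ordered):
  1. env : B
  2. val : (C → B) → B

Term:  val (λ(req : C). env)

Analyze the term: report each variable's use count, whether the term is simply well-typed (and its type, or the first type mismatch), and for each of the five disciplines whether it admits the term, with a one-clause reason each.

variable uses: env=1; val=1; req (bound)=0
use order (left to right): val, env
typing: the term checks, with type B
ordered: ✗, unused: req — weakening required
linear: ✗, unused: req — weakening required
affine: ✓, at most one use each (env, val, req)
relevant: ✗, unused: req — weakening required
unrestricted: ✓, well-typed at B; no restrictions here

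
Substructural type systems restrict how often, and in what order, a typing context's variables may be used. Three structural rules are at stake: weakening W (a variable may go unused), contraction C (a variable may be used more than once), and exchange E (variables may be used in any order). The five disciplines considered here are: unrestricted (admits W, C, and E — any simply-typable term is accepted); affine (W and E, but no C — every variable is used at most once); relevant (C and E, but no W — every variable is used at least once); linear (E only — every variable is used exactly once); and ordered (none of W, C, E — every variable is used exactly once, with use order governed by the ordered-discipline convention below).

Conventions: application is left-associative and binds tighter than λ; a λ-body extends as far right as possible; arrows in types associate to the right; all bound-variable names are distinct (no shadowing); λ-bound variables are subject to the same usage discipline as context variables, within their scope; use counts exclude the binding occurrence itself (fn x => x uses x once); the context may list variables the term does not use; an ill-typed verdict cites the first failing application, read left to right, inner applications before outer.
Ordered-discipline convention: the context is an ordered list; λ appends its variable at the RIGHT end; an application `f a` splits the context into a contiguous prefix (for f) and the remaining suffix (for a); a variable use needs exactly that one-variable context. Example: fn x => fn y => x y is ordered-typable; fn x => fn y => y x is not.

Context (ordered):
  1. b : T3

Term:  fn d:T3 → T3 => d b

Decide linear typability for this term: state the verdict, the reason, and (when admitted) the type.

yes — each of b, d used exactly once; term : (T3 → T3) → T3
variable uses: b=1; d (bound)=1
order of uses: d, b
typing: well-typed — term : (T3 → T3) → T3
all disciplines: ordered ✗, linear ✓, affine ✓, relevant ✓, unrestricted ✓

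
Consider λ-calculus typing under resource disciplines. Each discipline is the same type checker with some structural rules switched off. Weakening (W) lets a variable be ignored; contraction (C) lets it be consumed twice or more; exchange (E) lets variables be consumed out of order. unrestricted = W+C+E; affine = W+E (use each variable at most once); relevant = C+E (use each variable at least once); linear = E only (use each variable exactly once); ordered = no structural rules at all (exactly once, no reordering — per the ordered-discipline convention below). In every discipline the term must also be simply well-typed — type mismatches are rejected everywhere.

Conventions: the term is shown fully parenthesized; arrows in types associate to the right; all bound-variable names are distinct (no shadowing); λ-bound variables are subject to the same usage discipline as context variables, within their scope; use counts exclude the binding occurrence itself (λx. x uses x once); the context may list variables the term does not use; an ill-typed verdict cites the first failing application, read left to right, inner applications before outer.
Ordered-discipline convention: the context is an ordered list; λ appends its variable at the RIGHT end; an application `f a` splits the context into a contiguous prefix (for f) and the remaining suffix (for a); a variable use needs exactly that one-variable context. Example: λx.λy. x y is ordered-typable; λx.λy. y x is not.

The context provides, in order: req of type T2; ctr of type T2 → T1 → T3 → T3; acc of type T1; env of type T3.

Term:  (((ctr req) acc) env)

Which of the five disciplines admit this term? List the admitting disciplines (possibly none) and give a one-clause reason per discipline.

admitted by: linear, affine, relevant, unrestricted
usage: req ×1; ctr ×1; acc ×1; env ×1
uses in reading order: ctr, req, acc, env
typing: well-typed — term : T3
ordered ✗ (no contiguous prefix/suffix split fits ctr, req, acc, env)
linear ✓ (req, ctr, acc, env: one use apiece)
affine ✓ (req, ctr, acc, env: no repeats, contraction unneeded)
relevant ✓ (req, ctr, acc, env: all used, weakening unneeded)
unrestricted ✓ (type-checks (T3) and nothing is barred)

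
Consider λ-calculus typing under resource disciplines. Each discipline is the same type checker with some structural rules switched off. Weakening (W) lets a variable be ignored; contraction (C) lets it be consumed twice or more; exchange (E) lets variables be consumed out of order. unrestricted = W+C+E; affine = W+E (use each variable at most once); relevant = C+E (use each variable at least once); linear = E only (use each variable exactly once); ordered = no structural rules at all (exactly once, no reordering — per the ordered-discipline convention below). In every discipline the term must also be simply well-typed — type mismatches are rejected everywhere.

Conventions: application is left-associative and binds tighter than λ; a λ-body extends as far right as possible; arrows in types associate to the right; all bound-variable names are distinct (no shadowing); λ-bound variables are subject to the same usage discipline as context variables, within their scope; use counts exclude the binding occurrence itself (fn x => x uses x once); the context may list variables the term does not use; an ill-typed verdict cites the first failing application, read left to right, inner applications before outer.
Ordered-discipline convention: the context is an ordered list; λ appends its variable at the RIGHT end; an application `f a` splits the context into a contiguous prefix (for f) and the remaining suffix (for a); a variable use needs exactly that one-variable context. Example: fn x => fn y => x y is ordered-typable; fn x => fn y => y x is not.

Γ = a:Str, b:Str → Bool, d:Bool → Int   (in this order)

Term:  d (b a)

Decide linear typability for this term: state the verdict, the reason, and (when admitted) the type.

yes — single use per variable (a, b, d); term : Int
counts: a: 1; b: 1; d: 1
use order (left to right): d, b, a
typing: ✓ — Int
per-discipline verdicts: ordered ✗ | linear ✓ | affine ✓ | relevant ✓ | unrestricted ✓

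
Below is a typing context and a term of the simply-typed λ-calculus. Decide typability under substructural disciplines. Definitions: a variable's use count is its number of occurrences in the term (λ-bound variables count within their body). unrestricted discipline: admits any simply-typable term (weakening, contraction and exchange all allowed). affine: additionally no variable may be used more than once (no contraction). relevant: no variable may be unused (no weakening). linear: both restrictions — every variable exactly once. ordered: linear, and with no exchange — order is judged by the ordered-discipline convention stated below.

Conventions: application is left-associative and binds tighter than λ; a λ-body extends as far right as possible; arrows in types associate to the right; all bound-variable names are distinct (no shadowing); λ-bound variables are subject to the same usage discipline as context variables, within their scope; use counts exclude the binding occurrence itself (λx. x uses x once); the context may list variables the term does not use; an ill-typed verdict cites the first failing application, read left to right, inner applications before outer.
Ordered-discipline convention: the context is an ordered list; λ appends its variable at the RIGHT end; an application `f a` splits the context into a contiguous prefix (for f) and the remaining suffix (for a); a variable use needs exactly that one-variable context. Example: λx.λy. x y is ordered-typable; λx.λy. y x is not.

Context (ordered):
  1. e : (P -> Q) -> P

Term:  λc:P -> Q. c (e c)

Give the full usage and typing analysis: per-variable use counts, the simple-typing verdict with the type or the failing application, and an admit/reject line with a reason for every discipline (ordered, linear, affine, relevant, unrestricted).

variable uses: e: 1, c (λ-bound): 2
order of uses: c, e, c
typing: well-typed — term : (P -> Q) -> Q
ordered ✗ (uses contraction: c ×2)
linear ✗ (uses contraction: c ×2)
affine ✗ (uses contraction: c ×2)
relevant ✓ (every one of e, c appears)
unrestricted ✓ (simply typable at (P -> Q) -> Q; W, C, E all held)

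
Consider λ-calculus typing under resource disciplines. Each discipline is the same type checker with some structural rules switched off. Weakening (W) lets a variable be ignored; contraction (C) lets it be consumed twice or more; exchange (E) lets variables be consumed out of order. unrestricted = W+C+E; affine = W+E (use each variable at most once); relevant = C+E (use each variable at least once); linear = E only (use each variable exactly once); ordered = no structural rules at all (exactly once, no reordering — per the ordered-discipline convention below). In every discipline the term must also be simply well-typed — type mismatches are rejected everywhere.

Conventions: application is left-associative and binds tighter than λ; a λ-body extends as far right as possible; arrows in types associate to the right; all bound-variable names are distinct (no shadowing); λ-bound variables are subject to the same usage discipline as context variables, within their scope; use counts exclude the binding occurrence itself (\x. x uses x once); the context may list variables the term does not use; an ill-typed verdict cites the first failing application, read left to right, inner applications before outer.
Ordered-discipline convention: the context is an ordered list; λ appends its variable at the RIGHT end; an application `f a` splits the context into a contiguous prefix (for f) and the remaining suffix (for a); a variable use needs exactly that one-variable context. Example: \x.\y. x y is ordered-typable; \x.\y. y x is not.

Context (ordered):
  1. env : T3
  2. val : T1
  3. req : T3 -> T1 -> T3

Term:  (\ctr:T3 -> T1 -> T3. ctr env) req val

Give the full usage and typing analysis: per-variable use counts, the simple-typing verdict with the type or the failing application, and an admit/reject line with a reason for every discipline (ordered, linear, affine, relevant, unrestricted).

usage: env ×1; val ×1; req ×1; ctr (λ-bound) ×1
order of uses: ctr, env, req, val
typing: well-typed at T3
ordered: ✗ — no ordered split (uses run ctr, env, req, val)
linear: ✓ — env, val, req, ctr: one use apiece
affine: ✓ — no duplicate uses among env, val, req, ctr
relevant: ✓ — every one of env, val, req, ctr appears
unrestricted: ✓ — typability at T3 is all that's needed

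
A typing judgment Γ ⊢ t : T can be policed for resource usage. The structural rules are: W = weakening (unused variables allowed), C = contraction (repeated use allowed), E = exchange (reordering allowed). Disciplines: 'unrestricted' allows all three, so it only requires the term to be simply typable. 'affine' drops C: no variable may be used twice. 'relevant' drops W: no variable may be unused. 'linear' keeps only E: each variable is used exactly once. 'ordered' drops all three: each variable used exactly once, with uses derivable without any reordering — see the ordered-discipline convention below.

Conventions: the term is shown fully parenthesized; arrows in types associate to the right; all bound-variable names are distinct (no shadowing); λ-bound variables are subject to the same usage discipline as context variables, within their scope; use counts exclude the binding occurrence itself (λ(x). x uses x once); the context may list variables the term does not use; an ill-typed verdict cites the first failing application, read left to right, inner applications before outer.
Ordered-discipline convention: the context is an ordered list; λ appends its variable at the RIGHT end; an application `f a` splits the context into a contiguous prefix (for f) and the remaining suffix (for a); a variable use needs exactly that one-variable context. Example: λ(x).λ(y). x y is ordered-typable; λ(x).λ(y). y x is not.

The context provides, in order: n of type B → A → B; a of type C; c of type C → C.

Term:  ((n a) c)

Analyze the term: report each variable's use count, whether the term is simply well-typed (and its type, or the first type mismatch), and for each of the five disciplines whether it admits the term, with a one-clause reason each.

use counts: n ×1; a ×1; c ×1
uses in reading order: n, a, c
typing: ill-typed: an application expects B but receives C
ordered: ✗ — not simply typable
linear: ✗ — fails simple typing
affine: ✗ — a type mismatch blocks all five
relevant: ✗ — the type mismatch rejects it
unrestricted: ✗ — not simply typable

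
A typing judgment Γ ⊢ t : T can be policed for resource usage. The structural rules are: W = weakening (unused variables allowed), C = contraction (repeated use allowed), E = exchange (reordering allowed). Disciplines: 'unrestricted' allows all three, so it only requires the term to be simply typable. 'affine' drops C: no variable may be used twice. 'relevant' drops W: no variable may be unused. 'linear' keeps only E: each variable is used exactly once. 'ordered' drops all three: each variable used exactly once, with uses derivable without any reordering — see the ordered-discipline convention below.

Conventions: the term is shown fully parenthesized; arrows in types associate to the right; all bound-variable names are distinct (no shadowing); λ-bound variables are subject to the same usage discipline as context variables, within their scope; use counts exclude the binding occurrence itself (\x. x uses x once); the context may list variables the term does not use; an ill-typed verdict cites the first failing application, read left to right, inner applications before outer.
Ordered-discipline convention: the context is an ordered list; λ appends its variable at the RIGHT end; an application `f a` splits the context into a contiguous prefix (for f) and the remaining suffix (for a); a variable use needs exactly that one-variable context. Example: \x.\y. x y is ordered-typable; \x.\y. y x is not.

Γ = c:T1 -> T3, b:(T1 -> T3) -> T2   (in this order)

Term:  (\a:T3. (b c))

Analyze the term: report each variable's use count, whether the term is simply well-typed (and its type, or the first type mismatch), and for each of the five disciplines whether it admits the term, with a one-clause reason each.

counts: c: 1×; b: 1×; a (λ-bound): 0×
order of uses: b, c
typing: the term checks, with type T3 -> T2
ordered: ✗, needs weakening: a unused
linear: ✗, needs weakening: a unused
affine: ✓, at most one use each (c, b, a)
relevant: ✗, needs weakening: a unused
unrestricted: ✓, typability at T3 -> T2 is all that's needed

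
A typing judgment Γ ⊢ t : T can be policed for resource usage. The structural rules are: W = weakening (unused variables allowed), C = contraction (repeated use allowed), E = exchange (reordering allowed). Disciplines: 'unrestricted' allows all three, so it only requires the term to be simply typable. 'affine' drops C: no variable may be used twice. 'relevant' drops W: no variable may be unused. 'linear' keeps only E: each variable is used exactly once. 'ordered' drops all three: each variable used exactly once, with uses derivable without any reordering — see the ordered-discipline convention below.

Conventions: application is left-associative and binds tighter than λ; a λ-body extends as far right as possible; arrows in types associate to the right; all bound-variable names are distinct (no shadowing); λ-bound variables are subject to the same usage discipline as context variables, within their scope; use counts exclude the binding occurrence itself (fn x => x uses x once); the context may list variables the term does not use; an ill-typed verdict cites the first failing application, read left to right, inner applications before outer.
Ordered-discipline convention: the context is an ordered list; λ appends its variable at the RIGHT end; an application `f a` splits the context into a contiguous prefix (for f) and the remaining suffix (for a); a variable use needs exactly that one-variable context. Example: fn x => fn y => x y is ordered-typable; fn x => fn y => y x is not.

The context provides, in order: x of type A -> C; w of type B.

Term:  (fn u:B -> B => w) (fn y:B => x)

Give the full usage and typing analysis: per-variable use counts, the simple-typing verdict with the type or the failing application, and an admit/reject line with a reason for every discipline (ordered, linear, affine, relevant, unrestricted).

counts: x: 1×, w: 1×, u [bound]: 0×, y [bound]: 0×
order of uses: w, x
typing: ill-typed: argument of type B -> A -> C where B -> B is required
ordered: ✗ — not simply typable
linear: ✗ — fails simple typing
affine: ✗ — a type mismatch blocks all five
relevant: ✗ — the type mismatch rejects it
unrestricted: ✗ — not simply typable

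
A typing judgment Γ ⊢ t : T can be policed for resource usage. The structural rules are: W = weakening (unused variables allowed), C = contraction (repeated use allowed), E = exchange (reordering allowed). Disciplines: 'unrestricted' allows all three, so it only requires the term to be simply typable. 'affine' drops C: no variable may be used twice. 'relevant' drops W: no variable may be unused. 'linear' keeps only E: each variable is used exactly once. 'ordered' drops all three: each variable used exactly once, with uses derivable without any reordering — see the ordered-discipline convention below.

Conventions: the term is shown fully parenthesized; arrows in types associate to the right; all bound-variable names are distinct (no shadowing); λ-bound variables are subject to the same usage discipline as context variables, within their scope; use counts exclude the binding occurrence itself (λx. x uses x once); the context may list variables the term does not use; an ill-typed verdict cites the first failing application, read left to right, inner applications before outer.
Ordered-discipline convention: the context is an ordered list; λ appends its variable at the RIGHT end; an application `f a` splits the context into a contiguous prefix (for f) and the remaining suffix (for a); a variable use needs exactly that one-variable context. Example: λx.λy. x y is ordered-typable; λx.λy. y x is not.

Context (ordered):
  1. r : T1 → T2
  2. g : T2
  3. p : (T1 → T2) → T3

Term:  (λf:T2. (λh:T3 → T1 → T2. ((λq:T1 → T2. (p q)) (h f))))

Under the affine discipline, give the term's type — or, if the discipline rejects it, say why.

not well-typed under affine — a type mismatch blocks all five
counts: r ×0, g ×0, p ×1, f [bound] ×1, h [bound] ×1, q [bound] ×1
use order (left to right): p, q, h, f
typing: ill-typed: argument of type T2 where T3 is required
all disciplines: ordered ✗ · linear ✗ · affine ✗ · relevant ✗ · unrestricted ✗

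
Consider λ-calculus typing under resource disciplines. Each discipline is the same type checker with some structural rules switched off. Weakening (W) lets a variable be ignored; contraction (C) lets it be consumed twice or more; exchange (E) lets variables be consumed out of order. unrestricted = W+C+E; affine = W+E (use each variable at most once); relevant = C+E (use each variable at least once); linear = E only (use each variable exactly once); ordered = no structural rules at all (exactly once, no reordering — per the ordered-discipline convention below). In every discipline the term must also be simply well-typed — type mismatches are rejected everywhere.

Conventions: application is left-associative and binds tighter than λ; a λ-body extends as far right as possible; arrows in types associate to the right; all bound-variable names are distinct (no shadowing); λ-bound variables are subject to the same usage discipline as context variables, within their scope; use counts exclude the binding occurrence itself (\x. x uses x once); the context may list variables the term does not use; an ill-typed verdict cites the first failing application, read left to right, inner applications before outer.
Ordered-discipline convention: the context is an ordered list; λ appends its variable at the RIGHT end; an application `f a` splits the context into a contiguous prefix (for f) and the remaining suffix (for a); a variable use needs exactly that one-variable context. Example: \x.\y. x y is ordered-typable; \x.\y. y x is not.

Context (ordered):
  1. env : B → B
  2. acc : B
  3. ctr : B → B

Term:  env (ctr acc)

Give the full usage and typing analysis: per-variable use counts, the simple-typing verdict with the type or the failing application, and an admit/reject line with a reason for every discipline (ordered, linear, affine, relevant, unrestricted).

use counts: env ×1; acc ×1; ctr ×1
order of uses: env, ctr, acc
typing: ✓ — B
ordered: ✗ — use order env, ctr, acc needs exchange
linear: ✓ — single use per variable (env, acc, ctr)
affine: ✓ — none of env, acc, ctr used more than once
relevant: ✓ — at least one use each (env, acc, ctr)
unrestricted: ✓ — type-checks (B) and nothing is barred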